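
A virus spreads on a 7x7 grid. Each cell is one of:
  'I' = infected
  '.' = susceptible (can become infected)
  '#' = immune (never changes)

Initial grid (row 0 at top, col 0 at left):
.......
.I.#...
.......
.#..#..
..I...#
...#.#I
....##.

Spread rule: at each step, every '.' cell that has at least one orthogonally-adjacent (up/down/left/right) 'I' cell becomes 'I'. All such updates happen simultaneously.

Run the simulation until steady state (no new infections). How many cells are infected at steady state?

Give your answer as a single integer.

Step 0 (initial): 3 infected
Step 1: +9 new -> 12 infected
Step 2: +9 new -> 21 infected
Step 3: +8 new -> 29 infected
Step 4: +4 new -> 33 infected
Step 5: +4 new -> 37 infected
Step 6: +3 new -> 40 infected
Step 7: +1 new -> 41 infected
Step 8: +0 new -> 41 infected

Answer: 41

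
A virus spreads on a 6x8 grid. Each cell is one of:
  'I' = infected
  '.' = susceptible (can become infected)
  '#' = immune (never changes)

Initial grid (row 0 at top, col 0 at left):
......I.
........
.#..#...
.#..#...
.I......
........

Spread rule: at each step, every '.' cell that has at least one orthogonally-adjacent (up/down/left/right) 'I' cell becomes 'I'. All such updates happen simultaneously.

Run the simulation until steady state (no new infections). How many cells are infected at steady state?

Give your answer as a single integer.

Step 0 (initial): 2 infected
Step 1: +6 new -> 8 infected
Step 2: +9 new -> 17 infected
Step 3: +10 new -> 27 infected
Step 4: +10 new -> 37 infected
Step 5: +6 new -> 43 infected
Step 6: +1 new -> 44 infected
Step 7: +0 new -> 44 infected

Answer: 44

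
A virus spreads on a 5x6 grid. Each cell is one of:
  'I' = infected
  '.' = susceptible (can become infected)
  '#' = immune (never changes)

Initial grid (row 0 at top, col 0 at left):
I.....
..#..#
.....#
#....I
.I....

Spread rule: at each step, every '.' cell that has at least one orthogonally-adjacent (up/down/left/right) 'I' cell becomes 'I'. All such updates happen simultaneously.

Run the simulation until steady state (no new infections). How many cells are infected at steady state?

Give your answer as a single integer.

Answer: 26

Derivation:
Step 0 (initial): 3 infected
Step 1: +7 new -> 10 infected
Step 2: +9 new -> 19 infected
Step 3: +4 new -> 23 infected
Step 4: +2 new -> 25 infected
Step 5: +1 new -> 26 infected
Step 6: +0 new -> 26 infected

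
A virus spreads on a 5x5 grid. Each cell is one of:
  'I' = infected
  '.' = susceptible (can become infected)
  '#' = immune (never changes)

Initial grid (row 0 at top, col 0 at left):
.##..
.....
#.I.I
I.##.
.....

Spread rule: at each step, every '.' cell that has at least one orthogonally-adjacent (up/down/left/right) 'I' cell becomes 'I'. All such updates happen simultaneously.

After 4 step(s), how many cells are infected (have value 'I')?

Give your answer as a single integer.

Step 0 (initial): 3 infected
Step 1: +7 new -> 10 infected
Step 2: +5 new -> 15 infected
Step 3: +4 new -> 19 infected
Step 4: +1 new -> 20 infected

Answer: 20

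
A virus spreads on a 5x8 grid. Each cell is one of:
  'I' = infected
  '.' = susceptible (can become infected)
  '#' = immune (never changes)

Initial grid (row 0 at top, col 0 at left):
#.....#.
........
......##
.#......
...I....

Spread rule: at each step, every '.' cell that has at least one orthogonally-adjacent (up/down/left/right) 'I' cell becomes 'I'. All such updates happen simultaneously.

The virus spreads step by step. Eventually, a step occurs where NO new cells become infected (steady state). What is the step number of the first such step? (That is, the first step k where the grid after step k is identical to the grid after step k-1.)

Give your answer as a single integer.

Answer: 9

Derivation:
Step 0 (initial): 1 infected
Step 1: +3 new -> 4 infected
Step 2: +5 new -> 9 infected
Step 3: +6 new -> 15 infected
Step 4: +8 new -> 23 infected
Step 5: +6 new -> 29 infected
Step 6: +4 new -> 33 infected
Step 7: +1 new -> 34 infected
Step 8: +1 new -> 35 infected
Step 9: +0 new -> 35 infected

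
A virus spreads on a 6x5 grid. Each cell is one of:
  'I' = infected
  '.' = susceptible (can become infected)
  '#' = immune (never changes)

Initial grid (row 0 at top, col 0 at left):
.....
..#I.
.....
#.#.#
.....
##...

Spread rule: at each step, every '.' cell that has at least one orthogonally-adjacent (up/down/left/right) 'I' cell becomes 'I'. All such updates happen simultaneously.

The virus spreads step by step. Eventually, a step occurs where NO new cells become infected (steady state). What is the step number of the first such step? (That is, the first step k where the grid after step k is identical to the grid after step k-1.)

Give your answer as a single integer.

Step 0 (initial): 1 infected
Step 1: +3 new -> 4 infected
Step 2: +5 new -> 9 infected
Step 3: +3 new -> 12 infected
Step 4: +7 new -> 19 infected
Step 5: +4 new -> 23 infected
Step 6: +1 new -> 24 infected
Step 7: +0 new -> 24 infected

Answer: 7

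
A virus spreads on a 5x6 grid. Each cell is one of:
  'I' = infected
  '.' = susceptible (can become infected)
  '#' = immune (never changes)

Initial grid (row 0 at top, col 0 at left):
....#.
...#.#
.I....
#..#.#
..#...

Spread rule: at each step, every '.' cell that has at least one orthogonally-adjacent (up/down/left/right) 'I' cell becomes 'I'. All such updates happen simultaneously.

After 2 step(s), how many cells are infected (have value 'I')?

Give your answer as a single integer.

Step 0 (initial): 1 infected
Step 1: +4 new -> 5 infected
Step 2: +6 new -> 11 infected

Answer: 11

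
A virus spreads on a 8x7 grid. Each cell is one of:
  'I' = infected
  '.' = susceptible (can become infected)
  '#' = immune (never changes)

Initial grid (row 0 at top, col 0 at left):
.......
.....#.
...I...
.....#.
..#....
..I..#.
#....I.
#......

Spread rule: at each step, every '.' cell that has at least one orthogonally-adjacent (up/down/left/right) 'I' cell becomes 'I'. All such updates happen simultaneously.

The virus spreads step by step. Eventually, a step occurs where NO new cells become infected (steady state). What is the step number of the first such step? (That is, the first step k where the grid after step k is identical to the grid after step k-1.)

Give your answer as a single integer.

Answer: 6

Derivation:
Step 0 (initial): 3 infected
Step 1: +10 new -> 13 infected
Step 2: +17 new -> 30 infected
Step 3: +11 new -> 41 infected
Step 4: +7 new -> 48 infected
Step 5: +2 new -> 50 infected
Step 6: +0 new -> 50 infected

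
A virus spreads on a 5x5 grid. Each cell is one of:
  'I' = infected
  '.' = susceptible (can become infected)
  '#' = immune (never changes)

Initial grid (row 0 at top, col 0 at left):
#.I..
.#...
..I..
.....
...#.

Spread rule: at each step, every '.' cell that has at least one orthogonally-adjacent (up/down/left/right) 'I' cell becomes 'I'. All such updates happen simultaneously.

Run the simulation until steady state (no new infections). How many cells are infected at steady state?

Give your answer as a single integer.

Answer: 22

Derivation:
Step 0 (initial): 2 infected
Step 1: +6 new -> 8 infected
Step 2: +7 new -> 15 infected
Step 3: +5 new -> 20 infected
Step 4: +2 new -> 22 infected
Step 5: +0 new -> 22 infected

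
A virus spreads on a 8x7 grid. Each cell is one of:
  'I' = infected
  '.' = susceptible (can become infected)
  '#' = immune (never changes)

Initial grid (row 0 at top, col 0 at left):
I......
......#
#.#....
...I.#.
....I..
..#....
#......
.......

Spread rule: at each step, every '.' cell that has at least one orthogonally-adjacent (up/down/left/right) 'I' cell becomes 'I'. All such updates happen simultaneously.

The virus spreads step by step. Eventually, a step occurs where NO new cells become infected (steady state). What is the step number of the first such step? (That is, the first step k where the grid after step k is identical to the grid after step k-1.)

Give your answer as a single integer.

Step 0 (initial): 3 infected
Step 1: +8 new -> 11 infected
Step 2: +10 new -> 21 infected
Step 3: +12 new -> 33 infected
Step 4: +9 new -> 42 infected
Step 5: +5 new -> 47 infected
Step 6: +2 new -> 49 infected
Step 7: +1 new -> 50 infected
Step 8: +0 new -> 50 infected

Answer: 8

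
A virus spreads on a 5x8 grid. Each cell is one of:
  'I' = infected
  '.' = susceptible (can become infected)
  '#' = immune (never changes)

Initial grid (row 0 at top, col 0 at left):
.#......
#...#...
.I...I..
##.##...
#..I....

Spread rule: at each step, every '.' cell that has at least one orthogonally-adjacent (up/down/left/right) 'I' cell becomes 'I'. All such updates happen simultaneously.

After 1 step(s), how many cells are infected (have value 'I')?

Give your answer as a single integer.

Step 0 (initial): 3 infected
Step 1: +9 new -> 12 infected

Answer: 12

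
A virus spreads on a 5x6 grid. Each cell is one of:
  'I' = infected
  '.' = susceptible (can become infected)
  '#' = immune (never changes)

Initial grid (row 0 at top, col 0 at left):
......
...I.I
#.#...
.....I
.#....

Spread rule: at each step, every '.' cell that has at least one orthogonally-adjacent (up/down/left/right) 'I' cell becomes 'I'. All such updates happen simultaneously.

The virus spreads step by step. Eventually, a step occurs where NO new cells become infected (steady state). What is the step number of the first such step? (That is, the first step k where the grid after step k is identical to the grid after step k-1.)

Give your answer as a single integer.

Answer: 7

Derivation:
Step 0 (initial): 3 infected
Step 1: +8 new -> 11 infected
Step 2: +6 new -> 17 infected
Step 3: +5 new -> 22 infected
Step 4: +3 new -> 25 infected
Step 5: +1 new -> 26 infected
Step 6: +1 new -> 27 infected
Step 7: +0 new -> 27 infected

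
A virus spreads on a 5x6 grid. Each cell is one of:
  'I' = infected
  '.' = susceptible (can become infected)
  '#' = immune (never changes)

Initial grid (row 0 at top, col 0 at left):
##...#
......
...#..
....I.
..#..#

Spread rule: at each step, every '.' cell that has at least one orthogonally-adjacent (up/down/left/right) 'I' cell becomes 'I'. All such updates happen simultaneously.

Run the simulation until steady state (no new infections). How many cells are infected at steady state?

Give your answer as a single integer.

Step 0 (initial): 1 infected
Step 1: +4 new -> 5 infected
Step 2: +4 new -> 9 infected
Step 3: +5 new -> 14 infected
Step 4: +5 new -> 19 infected
Step 5: +4 new -> 23 infected
Step 6: +1 new -> 24 infected
Step 7: +0 new -> 24 infected

Answer: 24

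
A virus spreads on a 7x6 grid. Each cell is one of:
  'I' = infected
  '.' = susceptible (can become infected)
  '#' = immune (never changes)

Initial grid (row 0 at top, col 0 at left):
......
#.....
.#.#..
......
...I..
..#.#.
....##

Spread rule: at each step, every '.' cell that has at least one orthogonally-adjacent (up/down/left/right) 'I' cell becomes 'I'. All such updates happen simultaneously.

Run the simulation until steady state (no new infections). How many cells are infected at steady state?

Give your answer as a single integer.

Answer: 35

Derivation:
Step 0 (initial): 1 infected
Step 1: +4 new -> 5 infected
Step 2: +5 new -> 10 infected
Step 3: +8 new -> 18 infected
Step 4: +6 new -> 24 infected
Step 5: +7 new -> 31 infected
Step 6: +3 new -> 34 infected
Step 7: +1 new -> 35 infected
Step 8: +0 new -> 35 infected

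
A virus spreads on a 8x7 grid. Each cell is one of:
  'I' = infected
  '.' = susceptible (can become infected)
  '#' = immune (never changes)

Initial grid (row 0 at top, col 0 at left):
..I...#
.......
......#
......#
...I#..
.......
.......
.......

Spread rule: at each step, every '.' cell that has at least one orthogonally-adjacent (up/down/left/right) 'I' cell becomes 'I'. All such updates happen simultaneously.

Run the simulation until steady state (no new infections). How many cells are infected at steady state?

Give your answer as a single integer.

Answer: 52

Derivation:
Step 0 (initial): 2 infected
Step 1: +6 new -> 8 infected
Step 2: +12 new -> 20 infected
Step 3: +13 new -> 33 infected
Step 4: +11 new -> 44 infected
Step 5: +6 new -> 50 infected
Step 6: +2 new -> 52 infected
Step 7: +0 new -> 52 infected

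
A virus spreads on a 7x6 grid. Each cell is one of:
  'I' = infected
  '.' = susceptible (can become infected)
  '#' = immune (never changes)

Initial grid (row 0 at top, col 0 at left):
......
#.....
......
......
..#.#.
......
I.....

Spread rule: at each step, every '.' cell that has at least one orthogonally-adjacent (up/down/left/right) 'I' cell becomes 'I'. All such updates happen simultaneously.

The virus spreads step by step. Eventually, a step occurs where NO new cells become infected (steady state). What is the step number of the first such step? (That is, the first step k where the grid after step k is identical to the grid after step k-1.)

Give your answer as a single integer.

Answer: 12

Derivation:
Step 0 (initial): 1 infected
Step 1: +2 new -> 3 infected
Step 2: +3 new -> 6 infected
Step 3: +4 new -> 10 infected
Step 4: +4 new -> 14 infected
Step 5: +5 new -> 19 infected
Step 6: +4 new -> 23 infected
Step 7: +5 new -> 28 infected
Step 8: +5 new -> 33 infected
Step 9: +3 new -> 36 infected
Step 10: +2 new -> 38 infected
Step 11: +1 new -> 39 infected
Step 12: +0 new -> 39 infected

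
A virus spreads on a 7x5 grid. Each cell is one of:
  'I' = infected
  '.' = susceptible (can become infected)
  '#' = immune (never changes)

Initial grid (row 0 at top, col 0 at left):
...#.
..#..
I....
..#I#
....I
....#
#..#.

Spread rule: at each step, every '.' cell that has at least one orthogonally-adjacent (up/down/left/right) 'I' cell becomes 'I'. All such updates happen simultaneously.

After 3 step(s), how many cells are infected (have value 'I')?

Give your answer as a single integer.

Answer: 22

Derivation:
Step 0 (initial): 3 infected
Step 1: +5 new -> 8 infected
Step 2: +9 new -> 17 infected
Step 3: +5 new -> 22 infected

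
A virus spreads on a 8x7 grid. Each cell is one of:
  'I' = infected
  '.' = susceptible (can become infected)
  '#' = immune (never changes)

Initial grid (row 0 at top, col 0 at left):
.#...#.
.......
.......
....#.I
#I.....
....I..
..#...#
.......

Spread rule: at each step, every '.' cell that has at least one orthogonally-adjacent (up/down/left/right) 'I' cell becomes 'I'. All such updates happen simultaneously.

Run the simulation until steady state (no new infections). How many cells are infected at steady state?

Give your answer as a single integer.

Answer: 50

Derivation:
Step 0 (initial): 3 infected
Step 1: +10 new -> 13 infected
Step 2: +14 new -> 27 infected
Step 3: +11 new -> 38 infected
Step 4: +7 new -> 45 infected
Step 5: +4 new -> 49 infected
Step 6: +1 new -> 50 infected
Step 7: +0 new -> 50 infected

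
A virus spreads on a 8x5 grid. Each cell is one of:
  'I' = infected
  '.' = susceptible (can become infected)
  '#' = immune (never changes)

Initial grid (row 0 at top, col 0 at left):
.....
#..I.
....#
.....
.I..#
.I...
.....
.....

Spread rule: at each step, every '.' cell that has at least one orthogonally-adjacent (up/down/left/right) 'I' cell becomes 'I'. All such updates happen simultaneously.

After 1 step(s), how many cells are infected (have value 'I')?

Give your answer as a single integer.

Step 0 (initial): 3 infected
Step 1: +10 new -> 13 infected

Answer: 13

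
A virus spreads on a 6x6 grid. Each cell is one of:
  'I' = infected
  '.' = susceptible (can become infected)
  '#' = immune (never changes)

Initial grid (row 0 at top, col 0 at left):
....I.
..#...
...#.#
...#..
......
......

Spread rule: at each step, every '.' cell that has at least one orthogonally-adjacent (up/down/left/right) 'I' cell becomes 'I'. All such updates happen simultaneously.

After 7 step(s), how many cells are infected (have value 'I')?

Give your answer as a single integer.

Step 0 (initial): 1 infected
Step 1: +3 new -> 4 infected
Step 2: +4 new -> 8 infected
Step 3: +2 new -> 10 infected
Step 4: +4 new -> 14 infected
Step 5: +5 new -> 19 infected
Step 6: +6 new -> 25 infected
Step 7: +4 new -> 29 infected

Answer: 29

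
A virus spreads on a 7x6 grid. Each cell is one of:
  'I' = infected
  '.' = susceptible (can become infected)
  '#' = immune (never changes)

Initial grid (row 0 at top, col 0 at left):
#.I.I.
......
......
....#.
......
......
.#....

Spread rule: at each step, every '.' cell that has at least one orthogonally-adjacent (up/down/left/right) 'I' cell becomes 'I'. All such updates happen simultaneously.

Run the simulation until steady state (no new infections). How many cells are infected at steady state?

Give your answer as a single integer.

Answer: 39

Derivation:
Step 0 (initial): 2 infected
Step 1: +5 new -> 7 infected
Step 2: +5 new -> 12 infected
Step 3: +5 new -> 17 infected
Step 4: +5 new -> 22 infected
Step 5: +5 new -> 27 infected
Step 6: +6 new -> 33 infected
Step 7: +4 new -> 37 infected
Step 8: +2 new -> 39 infected
Step 9: +0 new -> 39 infected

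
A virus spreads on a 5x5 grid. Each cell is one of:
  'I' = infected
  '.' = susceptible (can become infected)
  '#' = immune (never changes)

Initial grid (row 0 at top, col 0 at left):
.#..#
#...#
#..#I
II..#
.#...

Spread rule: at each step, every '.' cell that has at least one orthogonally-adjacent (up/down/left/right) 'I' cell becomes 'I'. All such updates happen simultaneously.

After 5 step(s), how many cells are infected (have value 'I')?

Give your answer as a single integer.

Answer: 16

Derivation:
Step 0 (initial): 3 infected
Step 1: +3 new -> 6 infected
Step 2: +4 new -> 10 infected
Step 3: +2 new -> 12 infected
Step 4: +3 new -> 15 infected
Step 5: +1 new -> 16 infected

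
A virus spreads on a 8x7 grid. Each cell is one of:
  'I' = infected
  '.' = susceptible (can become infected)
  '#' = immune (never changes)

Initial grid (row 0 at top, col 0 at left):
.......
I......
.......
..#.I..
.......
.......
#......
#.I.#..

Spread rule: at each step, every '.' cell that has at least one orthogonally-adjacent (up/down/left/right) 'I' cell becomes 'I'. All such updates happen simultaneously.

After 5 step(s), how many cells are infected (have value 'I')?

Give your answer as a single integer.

Answer: 51

Derivation:
Step 0 (initial): 3 infected
Step 1: +10 new -> 13 infected
Step 2: +14 new -> 27 infected
Step 3: +14 new -> 41 infected
Step 4: +7 new -> 48 infected
Step 5: +3 new -> 51 infected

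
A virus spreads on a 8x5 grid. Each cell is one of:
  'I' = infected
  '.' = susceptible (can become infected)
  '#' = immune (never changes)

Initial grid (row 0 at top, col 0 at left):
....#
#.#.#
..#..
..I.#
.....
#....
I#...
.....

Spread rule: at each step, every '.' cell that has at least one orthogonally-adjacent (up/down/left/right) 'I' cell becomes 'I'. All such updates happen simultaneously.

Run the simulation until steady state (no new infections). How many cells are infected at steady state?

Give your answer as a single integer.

Answer: 32

Derivation:
Step 0 (initial): 2 infected
Step 1: +4 new -> 6 infected
Step 2: +7 new -> 13 infected
Step 3: +10 new -> 23 infected
Step 4: +5 new -> 28 infected
Step 5: +4 new -> 32 infected
Step 6: +0 new -> 32 infected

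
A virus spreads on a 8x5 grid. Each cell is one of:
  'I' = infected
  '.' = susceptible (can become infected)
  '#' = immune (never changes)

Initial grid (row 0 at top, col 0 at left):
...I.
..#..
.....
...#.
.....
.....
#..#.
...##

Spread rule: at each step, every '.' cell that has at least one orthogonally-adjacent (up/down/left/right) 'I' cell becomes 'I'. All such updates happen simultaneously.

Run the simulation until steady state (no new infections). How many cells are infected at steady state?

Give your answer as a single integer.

Answer: 34

Derivation:
Step 0 (initial): 1 infected
Step 1: +3 new -> 4 infected
Step 2: +3 new -> 7 infected
Step 3: +4 new -> 11 infected
Step 4: +4 new -> 15 infected
Step 5: +4 new -> 19 infected
Step 6: +5 new -> 24 infected
Step 7: +5 new -> 29 infected
Step 8: +3 new -> 32 infected
Step 9: +1 new -> 33 infected
Step 10: +1 new -> 34 infected
Step 11: +0 new -> 34 infected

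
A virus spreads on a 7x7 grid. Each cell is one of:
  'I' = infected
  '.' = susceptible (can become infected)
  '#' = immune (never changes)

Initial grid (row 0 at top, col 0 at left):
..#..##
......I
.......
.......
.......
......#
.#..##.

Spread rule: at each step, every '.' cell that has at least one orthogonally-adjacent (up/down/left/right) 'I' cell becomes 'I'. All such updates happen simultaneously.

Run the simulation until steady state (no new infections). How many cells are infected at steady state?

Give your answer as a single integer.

Step 0 (initial): 1 infected
Step 1: +2 new -> 3 infected
Step 2: +3 new -> 6 infected
Step 3: +5 new -> 11 infected
Step 4: +5 new -> 16 infected
Step 5: +5 new -> 21 infected
Step 6: +6 new -> 27 infected
Step 7: +5 new -> 32 infected
Step 8: +4 new -> 36 infected
Step 9: +3 new -> 39 infected
Step 10: +1 new -> 40 infected
Step 11: +1 new -> 41 infected
Step 12: +0 new -> 41 infected

Answer: 41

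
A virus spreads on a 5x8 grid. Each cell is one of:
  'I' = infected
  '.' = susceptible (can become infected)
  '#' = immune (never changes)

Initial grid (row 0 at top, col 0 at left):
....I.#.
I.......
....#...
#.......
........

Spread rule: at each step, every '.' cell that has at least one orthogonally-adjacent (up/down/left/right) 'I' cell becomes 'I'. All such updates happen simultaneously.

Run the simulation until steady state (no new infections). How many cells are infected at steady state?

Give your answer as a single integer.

Step 0 (initial): 2 infected
Step 1: +6 new -> 8 infected
Step 2: +6 new -> 14 infected
Step 3: +5 new -> 19 infected
Step 4: +6 new -> 25 infected
Step 5: +8 new -> 33 infected
Step 6: +3 new -> 36 infected
Step 7: +1 new -> 37 infected
Step 8: +0 new -> 37 infected

Answer: 37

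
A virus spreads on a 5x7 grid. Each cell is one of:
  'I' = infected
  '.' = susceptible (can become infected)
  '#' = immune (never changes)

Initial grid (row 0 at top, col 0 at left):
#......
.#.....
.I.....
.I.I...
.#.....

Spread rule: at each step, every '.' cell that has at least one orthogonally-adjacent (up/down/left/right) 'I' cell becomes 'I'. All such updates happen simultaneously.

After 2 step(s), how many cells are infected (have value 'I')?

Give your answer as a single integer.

Step 0 (initial): 3 infected
Step 1: +7 new -> 10 infected
Step 2: +8 new -> 18 infected

Answer: 18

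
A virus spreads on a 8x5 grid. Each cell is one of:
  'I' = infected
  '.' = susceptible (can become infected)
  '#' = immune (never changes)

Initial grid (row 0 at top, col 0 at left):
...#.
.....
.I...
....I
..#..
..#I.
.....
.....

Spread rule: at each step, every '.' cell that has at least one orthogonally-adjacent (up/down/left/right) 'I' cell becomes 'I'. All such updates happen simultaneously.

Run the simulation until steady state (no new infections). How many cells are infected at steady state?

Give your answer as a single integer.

Step 0 (initial): 3 infected
Step 1: +10 new -> 13 infected
Step 2: +11 new -> 24 infected
Step 3: +9 new -> 33 infected
Step 4: +3 new -> 36 infected
Step 5: +1 new -> 37 infected
Step 6: +0 new -> 37 infected

Answer: 37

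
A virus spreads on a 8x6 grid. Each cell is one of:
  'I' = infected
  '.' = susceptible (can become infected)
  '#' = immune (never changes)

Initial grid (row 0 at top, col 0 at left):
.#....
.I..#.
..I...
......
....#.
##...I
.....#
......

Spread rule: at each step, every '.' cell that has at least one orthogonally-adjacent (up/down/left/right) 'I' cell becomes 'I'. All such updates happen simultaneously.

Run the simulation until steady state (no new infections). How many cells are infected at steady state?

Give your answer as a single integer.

Step 0 (initial): 3 infected
Step 1: +7 new -> 10 infected
Step 2: +11 new -> 21 infected
Step 3: +9 new -> 30 infected
Step 4: +6 new -> 36 infected
Step 5: +3 new -> 39 infected
Step 6: +2 new -> 41 infected
Step 7: +1 new -> 42 infected
Step 8: +0 new -> 42 infected

Answer: 42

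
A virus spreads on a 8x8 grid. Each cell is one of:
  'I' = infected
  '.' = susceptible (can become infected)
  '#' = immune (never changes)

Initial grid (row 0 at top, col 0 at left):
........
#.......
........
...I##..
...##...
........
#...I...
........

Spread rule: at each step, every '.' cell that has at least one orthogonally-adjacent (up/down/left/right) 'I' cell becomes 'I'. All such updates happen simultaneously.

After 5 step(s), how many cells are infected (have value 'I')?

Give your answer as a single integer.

Step 0 (initial): 2 infected
Step 1: +6 new -> 8 infected
Step 2: +11 new -> 19 infected
Step 3: +14 new -> 33 infected
Step 4: +12 new -> 45 infected
Step 5: +8 new -> 53 infected

Answer: 53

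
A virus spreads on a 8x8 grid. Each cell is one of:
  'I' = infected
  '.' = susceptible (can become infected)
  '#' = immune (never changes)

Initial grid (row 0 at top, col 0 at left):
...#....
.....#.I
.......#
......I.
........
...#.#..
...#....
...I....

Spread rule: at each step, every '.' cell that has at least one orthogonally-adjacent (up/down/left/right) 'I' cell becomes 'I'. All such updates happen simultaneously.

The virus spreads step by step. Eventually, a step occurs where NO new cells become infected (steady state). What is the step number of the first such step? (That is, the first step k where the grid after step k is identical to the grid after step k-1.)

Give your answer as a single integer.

Answer: 10

Derivation:
Step 0 (initial): 3 infected
Step 1: +8 new -> 11 infected
Step 2: +10 new -> 21 infected
Step 3: +12 new -> 33 infected
Step 4: +10 new -> 43 infected
Step 5: +5 new -> 48 infected
Step 6: +4 new -> 52 infected
Step 7: +3 new -> 55 infected
Step 8: +2 new -> 57 infected
Step 9: +1 new -> 58 infected
Step 10: +0 new -> 58 infected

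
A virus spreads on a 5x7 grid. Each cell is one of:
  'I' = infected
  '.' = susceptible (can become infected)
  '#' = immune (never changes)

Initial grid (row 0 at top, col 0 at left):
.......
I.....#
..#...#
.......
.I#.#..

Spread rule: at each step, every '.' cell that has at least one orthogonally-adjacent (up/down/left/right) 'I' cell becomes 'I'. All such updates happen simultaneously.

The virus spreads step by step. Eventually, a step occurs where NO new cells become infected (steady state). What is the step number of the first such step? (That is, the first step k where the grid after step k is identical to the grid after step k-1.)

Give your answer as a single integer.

Step 0 (initial): 2 infected
Step 1: +5 new -> 7 infected
Step 2: +5 new -> 12 infected
Step 3: +3 new -> 15 infected
Step 4: +5 new -> 20 infected
Step 5: +4 new -> 24 infected
Step 6: +4 new -> 28 infected
Step 7: +2 new -> 30 infected
Step 8: +0 new -> 30 infected

Answer: 8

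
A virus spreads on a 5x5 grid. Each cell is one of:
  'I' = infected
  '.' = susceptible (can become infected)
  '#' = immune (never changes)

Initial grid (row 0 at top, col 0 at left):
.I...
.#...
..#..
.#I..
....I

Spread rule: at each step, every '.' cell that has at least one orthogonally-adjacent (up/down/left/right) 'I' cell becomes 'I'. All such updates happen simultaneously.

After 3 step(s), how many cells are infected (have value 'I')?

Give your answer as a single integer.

Step 0 (initial): 3 infected
Step 1: +6 new -> 9 infected
Step 2: +6 new -> 15 infected
Step 3: +5 new -> 20 infected

Answer: 20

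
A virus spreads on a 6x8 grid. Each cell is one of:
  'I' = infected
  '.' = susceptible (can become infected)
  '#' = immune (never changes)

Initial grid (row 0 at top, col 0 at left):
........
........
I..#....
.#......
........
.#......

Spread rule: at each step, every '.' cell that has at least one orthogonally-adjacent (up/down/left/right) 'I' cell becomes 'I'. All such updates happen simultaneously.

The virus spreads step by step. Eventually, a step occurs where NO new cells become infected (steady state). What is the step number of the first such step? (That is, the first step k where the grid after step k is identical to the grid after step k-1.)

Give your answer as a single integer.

Answer: 11

Derivation:
Step 0 (initial): 1 infected
Step 1: +3 new -> 4 infected
Step 2: +4 new -> 8 infected
Step 3: +5 new -> 13 infected
Step 4: +4 new -> 17 infected
Step 5: +5 new -> 22 infected
Step 6: +6 new -> 28 infected
Step 7: +6 new -> 34 infected
Step 8: +6 new -> 40 infected
Step 9: +4 new -> 44 infected
Step 10: +1 new -> 45 infected
Step 11: +0 new -> 45 infected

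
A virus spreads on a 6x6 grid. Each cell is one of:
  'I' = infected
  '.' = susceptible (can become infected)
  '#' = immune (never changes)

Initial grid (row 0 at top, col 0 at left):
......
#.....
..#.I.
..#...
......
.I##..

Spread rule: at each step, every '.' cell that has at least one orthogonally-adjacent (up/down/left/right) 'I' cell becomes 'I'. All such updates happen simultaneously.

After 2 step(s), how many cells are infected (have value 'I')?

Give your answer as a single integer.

Step 0 (initial): 2 infected
Step 1: +6 new -> 8 infected
Step 2: +9 new -> 17 infected

Answer: 17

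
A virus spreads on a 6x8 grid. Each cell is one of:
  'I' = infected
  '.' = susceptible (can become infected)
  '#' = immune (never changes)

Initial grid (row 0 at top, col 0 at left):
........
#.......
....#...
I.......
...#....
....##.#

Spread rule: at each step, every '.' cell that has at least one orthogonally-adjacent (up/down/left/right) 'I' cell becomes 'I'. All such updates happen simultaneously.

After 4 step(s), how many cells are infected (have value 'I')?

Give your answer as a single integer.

Answer: 18

Derivation:
Step 0 (initial): 1 infected
Step 1: +3 new -> 4 infected
Step 2: +4 new -> 8 infected
Step 3: +5 new -> 13 infected
Step 4: +5 new -> 18 infected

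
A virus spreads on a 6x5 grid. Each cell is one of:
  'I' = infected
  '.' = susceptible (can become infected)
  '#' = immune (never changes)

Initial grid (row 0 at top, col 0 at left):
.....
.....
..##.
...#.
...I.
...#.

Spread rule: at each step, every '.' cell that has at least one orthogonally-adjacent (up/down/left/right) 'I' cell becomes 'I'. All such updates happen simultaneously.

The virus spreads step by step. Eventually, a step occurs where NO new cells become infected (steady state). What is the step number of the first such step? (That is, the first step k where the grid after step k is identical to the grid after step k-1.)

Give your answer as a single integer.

Step 0 (initial): 1 infected
Step 1: +2 new -> 3 infected
Step 2: +5 new -> 8 infected
Step 3: +4 new -> 12 infected
Step 4: +4 new -> 16 infected
Step 5: +4 new -> 20 infected
Step 6: +4 new -> 24 infected
Step 7: +2 new -> 26 infected
Step 8: +0 new -> 26 infected

Answer: 8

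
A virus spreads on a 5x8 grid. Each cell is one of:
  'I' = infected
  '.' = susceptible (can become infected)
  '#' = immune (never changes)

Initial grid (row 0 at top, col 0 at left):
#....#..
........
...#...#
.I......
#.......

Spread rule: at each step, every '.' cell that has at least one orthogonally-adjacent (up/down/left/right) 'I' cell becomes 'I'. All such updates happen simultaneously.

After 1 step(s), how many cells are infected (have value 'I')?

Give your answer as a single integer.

Answer: 5

Derivation:
Step 0 (initial): 1 infected
Step 1: +4 new -> 5 infected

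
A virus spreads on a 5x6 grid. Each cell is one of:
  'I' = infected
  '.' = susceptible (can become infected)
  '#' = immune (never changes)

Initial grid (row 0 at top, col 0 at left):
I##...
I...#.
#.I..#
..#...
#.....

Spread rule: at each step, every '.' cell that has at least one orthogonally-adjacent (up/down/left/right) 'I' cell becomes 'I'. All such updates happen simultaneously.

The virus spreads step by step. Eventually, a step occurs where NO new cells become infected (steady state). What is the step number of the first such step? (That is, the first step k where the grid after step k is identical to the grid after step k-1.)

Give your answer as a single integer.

Step 0 (initial): 3 infected
Step 1: +4 new -> 7 infected
Step 2: +4 new -> 11 infected
Step 3: +5 new -> 16 infected
Step 4: +4 new -> 20 infected
Step 5: +2 new -> 22 infected
Step 6: +1 new -> 23 infected
Step 7: +0 new -> 23 infected

Answer: 7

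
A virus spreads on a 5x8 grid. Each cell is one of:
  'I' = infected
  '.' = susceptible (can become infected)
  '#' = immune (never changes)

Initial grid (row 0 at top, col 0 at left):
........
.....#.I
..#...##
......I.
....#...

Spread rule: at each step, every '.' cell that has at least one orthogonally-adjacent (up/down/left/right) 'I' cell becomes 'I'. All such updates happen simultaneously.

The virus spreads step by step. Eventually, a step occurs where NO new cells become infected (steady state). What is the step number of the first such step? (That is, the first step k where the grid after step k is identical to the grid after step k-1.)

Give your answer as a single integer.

Answer: 9

Derivation:
Step 0 (initial): 2 infected
Step 1: +5 new -> 7 infected
Step 2: +5 new -> 12 infected
Step 3: +3 new -> 15 infected
Step 4: +5 new -> 20 infected
Step 5: +4 new -> 24 infected
Step 6: +5 new -> 29 infected
Step 7: +4 new -> 33 infected
Step 8: +2 new -> 35 infected
Step 9: +0 new -> 35 infected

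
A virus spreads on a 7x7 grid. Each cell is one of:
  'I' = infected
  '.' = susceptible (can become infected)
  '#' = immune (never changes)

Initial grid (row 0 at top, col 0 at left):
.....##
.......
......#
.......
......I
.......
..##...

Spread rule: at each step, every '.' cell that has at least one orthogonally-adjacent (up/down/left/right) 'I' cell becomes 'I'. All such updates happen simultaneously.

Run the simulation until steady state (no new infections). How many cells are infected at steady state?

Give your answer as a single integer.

Answer: 44

Derivation:
Step 0 (initial): 1 infected
Step 1: +3 new -> 4 infected
Step 2: +4 new -> 8 infected
Step 3: +5 new -> 13 infected
Step 4: +6 new -> 19 infected
Step 5: +6 new -> 25 infected
Step 6: +6 new -> 31 infected
Step 7: +6 new -> 37 infected
Step 8: +4 new -> 41 infected
Step 9: +2 new -> 43 infected
Step 10: +1 new -> 44 infected
Step 11: +0 new -> 44 infected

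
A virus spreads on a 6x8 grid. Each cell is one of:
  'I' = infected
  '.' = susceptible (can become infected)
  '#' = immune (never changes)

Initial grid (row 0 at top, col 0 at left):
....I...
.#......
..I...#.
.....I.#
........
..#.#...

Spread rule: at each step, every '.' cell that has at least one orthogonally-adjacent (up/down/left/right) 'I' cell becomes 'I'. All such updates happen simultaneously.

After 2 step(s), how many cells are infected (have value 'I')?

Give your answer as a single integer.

Answer: 26

Derivation:
Step 0 (initial): 3 infected
Step 1: +11 new -> 14 infected
Step 2: +12 new -> 26 infected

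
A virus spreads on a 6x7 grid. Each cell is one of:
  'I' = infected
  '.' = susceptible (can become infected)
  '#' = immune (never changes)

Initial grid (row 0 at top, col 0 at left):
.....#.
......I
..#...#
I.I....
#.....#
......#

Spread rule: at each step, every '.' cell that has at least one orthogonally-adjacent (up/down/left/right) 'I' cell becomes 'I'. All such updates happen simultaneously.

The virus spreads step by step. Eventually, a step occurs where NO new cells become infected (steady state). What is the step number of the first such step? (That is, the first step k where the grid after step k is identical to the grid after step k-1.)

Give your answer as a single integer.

Step 0 (initial): 3 infected
Step 1: +6 new -> 9 infected
Step 2: +9 new -> 18 infected
Step 3: +9 new -> 27 infected
Step 4: +7 new -> 34 infected
Step 5: +2 new -> 36 infected
Step 6: +0 new -> 36 infected

Answer: 6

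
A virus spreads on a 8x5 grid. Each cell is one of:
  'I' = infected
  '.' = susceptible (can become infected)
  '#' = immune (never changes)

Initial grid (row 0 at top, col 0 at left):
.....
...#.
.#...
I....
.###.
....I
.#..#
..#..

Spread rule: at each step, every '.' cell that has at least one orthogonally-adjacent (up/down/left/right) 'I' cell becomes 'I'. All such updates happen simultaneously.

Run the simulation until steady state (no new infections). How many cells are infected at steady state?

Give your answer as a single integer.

Answer: 32

Derivation:
Step 0 (initial): 2 infected
Step 1: +5 new -> 7 infected
Step 2: +6 new -> 13 infected
Step 3: +9 new -> 22 infected
Step 4: +6 new -> 28 infected
Step 5: +3 new -> 31 infected
Step 6: +1 new -> 32 infected
Step 7: +0 new -> 32 infected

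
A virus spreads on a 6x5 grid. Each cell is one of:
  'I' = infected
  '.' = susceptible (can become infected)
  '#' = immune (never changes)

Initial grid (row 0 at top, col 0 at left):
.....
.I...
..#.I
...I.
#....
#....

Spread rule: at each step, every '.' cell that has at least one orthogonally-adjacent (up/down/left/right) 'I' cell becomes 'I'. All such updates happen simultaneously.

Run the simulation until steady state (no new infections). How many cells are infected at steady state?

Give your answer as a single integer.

Step 0 (initial): 3 infected
Step 1: +9 new -> 12 infected
Step 2: +9 new -> 21 infected
Step 3: +5 new -> 26 infected
Step 4: +1 new -> 27 infected
Step 5: +0 new -> 27 infected

Answer: 27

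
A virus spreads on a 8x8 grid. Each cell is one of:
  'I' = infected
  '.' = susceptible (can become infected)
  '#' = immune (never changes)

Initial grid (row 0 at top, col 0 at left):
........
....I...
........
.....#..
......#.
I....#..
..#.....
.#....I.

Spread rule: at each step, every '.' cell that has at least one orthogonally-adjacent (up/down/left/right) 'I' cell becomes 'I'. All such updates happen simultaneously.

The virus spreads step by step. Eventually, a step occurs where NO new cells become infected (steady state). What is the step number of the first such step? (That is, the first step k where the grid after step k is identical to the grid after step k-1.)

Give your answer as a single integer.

Answer: 6

Derivation:
Step 0 (initial): 3 infected
Step 1: +10 new -> 13 infected
Step 2: +16 new -> 29 infected
Step 3: +15 new -> 44 infected
Step 4: +13 new -> 57 infected
Step 5: +2 new -> 59 infected
Step 6: +0 new -> 59 infected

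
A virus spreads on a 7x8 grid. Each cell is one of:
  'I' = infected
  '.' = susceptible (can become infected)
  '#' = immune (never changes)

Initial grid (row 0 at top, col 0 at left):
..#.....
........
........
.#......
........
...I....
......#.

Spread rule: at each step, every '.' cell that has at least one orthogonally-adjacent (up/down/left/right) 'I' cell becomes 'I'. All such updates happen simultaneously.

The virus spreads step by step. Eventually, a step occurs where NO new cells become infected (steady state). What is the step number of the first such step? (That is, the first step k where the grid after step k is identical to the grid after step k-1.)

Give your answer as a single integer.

Step 0 (initial): 1 infected
Step 1: +4 new -> 5 infected
Step 2: +7 new -> 12 infected
Step 3: +9 new -> 21 infected
Step 4: +8 new -> 29 infected
Step 5: +9 new -> 38 infected
Step 6: +6 new -> 44 infected
Step 7: +5 new -> 49 infected
Step 8: +3 new -> 52 infected
Step 9: +1 new -> 53 infected
Step 10: +0 new -> 53 infected

Answer: 10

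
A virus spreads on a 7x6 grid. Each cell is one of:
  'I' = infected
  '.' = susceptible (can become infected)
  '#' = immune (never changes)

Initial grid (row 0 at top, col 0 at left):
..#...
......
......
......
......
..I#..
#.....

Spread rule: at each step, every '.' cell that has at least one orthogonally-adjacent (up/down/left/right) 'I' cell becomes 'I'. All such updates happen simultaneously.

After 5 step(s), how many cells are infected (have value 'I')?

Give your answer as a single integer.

Step 0 (initial): 1 infected
Step 1: +3 new -> 4 infected
Step 2: +6 new -> 10 infected
Step 3: +6 new -> 16 infected
Step 4: +8 new -> 24 infected
Step 5: +6 new -> 30 infected

Answer: 30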